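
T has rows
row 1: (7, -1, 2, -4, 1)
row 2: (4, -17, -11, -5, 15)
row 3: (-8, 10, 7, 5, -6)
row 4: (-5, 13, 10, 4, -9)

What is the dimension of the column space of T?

3

Row reduce to echelon form.
R2 ← R2 − (4/7)·R1: [0, -115/7, -85/7, -19/7, 101/7]
R3 ← R3 + (8/7)·R1: [0, 62/7, 65/7, 3/7, -34/7]
R4 ← R4 + (5/7)·R1: [0, 86/7, 80/7, 8/7, -58/7]
R3 ← R3 + (62/115)·R2: [0, 0, 63/23, -119/115, 336/115]
R4 ← R4 + (86/115)·R2: [0, 0, 54/23, -102/115, 288/115]
R4 ← R4 − (6/7)·R3: [0, 0, 0, 0, 0]
Echelon form has 3 nonzero rows, so rank(T) = 3.
The column space has dimension equal to the rank: 3.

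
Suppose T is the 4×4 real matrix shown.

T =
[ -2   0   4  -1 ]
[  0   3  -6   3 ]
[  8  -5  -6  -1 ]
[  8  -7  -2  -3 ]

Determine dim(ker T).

2

Row reduce to echelon form.
R3 ← R3 + (4)·R1: [0, -5, 10, -5]
R4 ← R4 + (4)·R1: [0, -7, 14, -7]
R3 ← R3 + (5/3)·R2: [0, 0, 0, 0]
R4 ← R4 + (7/3)·R2: [0, 0, 0, 0]
2 nonzero rows, so rank(T) = 2.
T has 4 columns; by rank–nullity, nullity = 4 − 2 = 2.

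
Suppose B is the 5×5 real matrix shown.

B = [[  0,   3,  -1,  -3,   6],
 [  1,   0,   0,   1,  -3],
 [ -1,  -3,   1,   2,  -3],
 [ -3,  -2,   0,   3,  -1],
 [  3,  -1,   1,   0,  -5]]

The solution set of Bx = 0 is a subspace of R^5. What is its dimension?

Row reduce to echelon form.
Swap R1 ↔ R2
R3 ← R3 + R1: [0, -3, 1, 3, -6]
R4 ← R4 + (3)·R1: [0, -2, 0, 6, -10]
R5 ← R5 − (3)·R1: [0, -1, 1, -3, 4]
R3 ← R3 + R2: [0, 0, 0, 0, 0]
R4 ← R4 + (2/3)·R2: [0, 0, -2/3, 4, -6]
R5 ← R5 + (1/3)·R2: [0, 0, 2/3, -4, 6]
Swap R3 ↔ R4
R5 ← R5 + R3: [0, 0, 0, 0, 0]
3 nonzero rows, so rank(B) = 3.
B has 5 columns; by rank–nullity, nullity = 5 − 3 = 2.

2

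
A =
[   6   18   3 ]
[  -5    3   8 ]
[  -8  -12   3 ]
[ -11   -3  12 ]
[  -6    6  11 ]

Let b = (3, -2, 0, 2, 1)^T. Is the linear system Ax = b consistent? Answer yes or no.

Row reduce the augmented matrix [A | b].
R2 ← R2 + (5/6)·R1: [0, 18, 21/2, 1/2]
R3 ← R3 + (4/3)·R1: [0, 12, 7, 4]
R4 ← R4 + (11/6)·R1: [0, 30, 35/2, 15/2]
R5 ← R5 + R1: [0, 24, 14, 4]
R3 ← R3 − (2/3)·R2: [0, 0, 0, 11/3]
R4 ← R4 − (5/3)·R2: [0, 0, 0, 20/3]
R5 ← R5 − (4/3)·R2: [0, 0, 0, 10/3]
R4 ← R4 − (20/11)·R3: [0, 0, 0, 0]
R5 ← R5 − (10/11)·R3: [0, 0, 0, 0]
The echelon form has 3 nonzero rows; the last pivot sits in the augmented column, so rank(A) = 2 but rank([A|b]) = 3.
Since the ranks differ, the system is inconsistent.

no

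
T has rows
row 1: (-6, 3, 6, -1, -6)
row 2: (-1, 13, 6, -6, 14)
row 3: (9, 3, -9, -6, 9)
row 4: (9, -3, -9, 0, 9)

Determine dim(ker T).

Row reduce to echelon form.
R2 ← R2 − (1/6)·R1: [0, 25/2, 5, -35/6, 15]
R3 ← R3 + (3/2)·R1: [0, 15/2, 0, -15/2, 0]
R4 ← R4 + (3/2)·R1: [0, 3/2, 0, -3/2, 0]
R3 ← R3 − (3/5)·R2: [0, 0, -3, -4, -9]
R4 ← R4 − (3/25)·R2: [0, 0, -3/5, -4/5, -9/5]
R4 ← R4 − (1/5)·R3: [0, 0, 0, 0, 0]
3 nonzero rows, so rank(T) = 3.
T has 5 columns; by rank–nullity, nullity = 5 − 3 = 2.

2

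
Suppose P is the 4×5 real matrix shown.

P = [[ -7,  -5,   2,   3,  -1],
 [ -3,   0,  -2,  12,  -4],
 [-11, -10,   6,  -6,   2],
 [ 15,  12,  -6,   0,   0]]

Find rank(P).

Row reduce to echelon form.
R2 ← R2 − (3/7)·R1: [0, 15/7, -20/7, 75/7, -25/7]
R3 ← R3 − (11/7)·R1: [0, -15/7, 20/7, -75/7, 25/7]
R4 ← R4 + (15/7)·R1: [0, 9/7, -12/7, 45/7, -15/7]
R3 ← R3 + R2: [0, 0, 0, 0, 0]
R4 ← R4 − (3/5)·R2: [0, 0, 0, 0, 0]
Echelon form has 2 nonzero rows, so rank(P) = 2.

2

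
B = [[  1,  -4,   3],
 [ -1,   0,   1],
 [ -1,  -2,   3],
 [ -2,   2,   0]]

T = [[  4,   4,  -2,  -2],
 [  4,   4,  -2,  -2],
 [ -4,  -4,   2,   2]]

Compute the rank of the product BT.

First compute BT:
[[-24, -24,  12,  12],
 [ -8,  -8,   4,   4],
 [-24, -24,  12,  12],
 [  0,   0,   0,   0]]
Now row reduce the product.
R2 ← R2 − (1/3)·R1: [0, 0, 0, 0]
R3 ← R3 − R1: [0, 0, 0, 0]
1 nonzero row, so rank(BT) = 1.

1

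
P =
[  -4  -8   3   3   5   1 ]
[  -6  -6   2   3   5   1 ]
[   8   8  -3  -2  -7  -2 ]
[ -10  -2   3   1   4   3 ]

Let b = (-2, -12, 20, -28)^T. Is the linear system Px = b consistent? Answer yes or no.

Row reduce the augmented matrix [P | b].
R2 ← R2 − (3/2)·R1: [0, 6, -5/2, -3/2, -5/2, -1/2, -9]
R3 ← R3 + (2)·R1: [0, -8, 3, 4, 3, 0, 16]
R4 ← R4 − (5/2)·R1: [0, 18, -9/2, -13/2, -17/2, 1/2, -23]
R3 ← R3 + (4/3)·R2: [0, 0, -1/3, 2, -1/3, -2/3, 4]
R4 ← R4 − (3)·R2: [0, 0, 3, -2, -1, 2, 4]
R4 ← R4 + (9)·R3: [0, 0, 0, 16, -4, -4, 40]
The echelon form has 4 nonzero rows, and every pivot lies in the first 6 columns, so rank(P) = rank([P|b]) = 4.
The system is consistent.

yes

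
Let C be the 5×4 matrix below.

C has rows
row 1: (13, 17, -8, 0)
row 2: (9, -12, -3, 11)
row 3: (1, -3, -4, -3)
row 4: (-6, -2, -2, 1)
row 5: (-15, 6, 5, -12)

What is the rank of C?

4

Row reduce to echelon form.
R2 ← R2 − (9/13)·R1: [0, -309/13, 33/13, 11]
R3 ← R3 − (1/13)·R1: [0, -56/13, -44/13, -3]
R4 ← R4 + (6/13)·R1: [0, 76/13, -74/13, 1]
R5 ← R5 + (15/13)·R1: [0, 333/13, -55/13, -12]
R3 ← R3 − (56/309)·R2: [0, 0, -396/103, -1543/309]
R4 ← R4 + (76/309)·R2: [0, 0, -522/103, 1145/309]
R5 ← R5 + (111/103)·R2: [0, 0, -154/103, -15/103]
R4 ← R4 − (29/22)·R3: [0, 0, 0, 679/66]
R5 ← R5 − (7/18)·R3: [0, 0, 0, 97/54]
R5 ← R5 − (11/63)·R4: [0, 0, 0, 0]
Echelon form has 4 nonzero rows, so rank(C) = 4.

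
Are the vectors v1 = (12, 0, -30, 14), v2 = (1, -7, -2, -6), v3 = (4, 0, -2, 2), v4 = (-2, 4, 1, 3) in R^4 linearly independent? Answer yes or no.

no

Form the matrix with these vectors as rows and row reduce.
R2 ← R2 − (1/12)·R1: [0, -7, 1/2, -43/6]
R3 ← R3 − (1/3)·R1: [0, 0, 8, -8/3]
R4 ← R4 + (1/6)·R1: [0, 4, -4, 16/3]
R4 ← R4 + (4/7)·R2: [0, 0, -26/7, 26/21]
R4 ← R4 + (13/28)·R3: [0, 0, 0, 0]
3 nonzero rows, so the 4 vectors span a space of dimension 3.
Since 3 < 4, the vectors are linearly dependent.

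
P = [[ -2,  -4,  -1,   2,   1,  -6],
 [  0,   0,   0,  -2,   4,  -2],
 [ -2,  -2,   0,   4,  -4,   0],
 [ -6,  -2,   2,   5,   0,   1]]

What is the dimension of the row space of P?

3

Row reduce to echelon form.
R3 ← R3 − R1: [0, 2, 1, 2, -5, 6]
R4 ← R4 − (3)·R1: [0, 10, 5, -1, -3, 19]
Swap R2 ↔ R3
R4 ← R4 − (5)·R2: [0, 0, 0, -11, 22, -11]
R4 ← R4 − (11/2)·R3: [0, 0, 0, 0, 0, 0]
Echelon form has 3 nonzero rows, so rank(P) = 3.
The row space has dimension equal to the rank: 3.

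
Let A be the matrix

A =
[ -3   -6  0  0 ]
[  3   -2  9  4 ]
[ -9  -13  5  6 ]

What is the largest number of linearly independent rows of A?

3

Row reduce to echelon form.
R2 ← R2 + R1: [0, -8, 9, 4]
R3 ← R3 − (3)·R1: [0, 5, 5, 6]
R3 ← R3 + (5/8)·R2: [0, 0, 85/8, 17/2]
Echelon form has 3 nonzero rows, so rank(A) = 3.
The rank gives the maximum number of linearly independent rows: 3.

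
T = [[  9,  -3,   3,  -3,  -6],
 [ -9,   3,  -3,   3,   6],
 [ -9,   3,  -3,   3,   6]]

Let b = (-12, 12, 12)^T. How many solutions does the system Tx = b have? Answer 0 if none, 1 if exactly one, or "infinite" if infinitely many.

Row reduce the augmented matrix [T | b].
R2 ← R2 + R1: [0, 0, 0, 0, 0, 0]
R3 ← R3 + R1: [0, 0, 0, 0, 0, 0]
The echelon form has 1 nonzero rows, and every pivot lies in the first 5 columns, so rank(T) = rank([T|b]) = 1.
The system is consistent.
rank = 1 < 5 unknowns, so there are infinitely many solutions.

infinite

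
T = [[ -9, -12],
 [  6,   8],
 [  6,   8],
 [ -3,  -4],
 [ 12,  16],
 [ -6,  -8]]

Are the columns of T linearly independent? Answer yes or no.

Row reduce T to echelon form.
R2 ← R2 + (2/3)·R1: [0, 0]
R3 ← R3 + (2/3)·R1: [0, 0]
R4 ← R4 − (1/3)·R1: [0, 0]
R5 ← R5 + (4/3)·R1: [0, 0]
R6 ← R6 − (2/3)·R1: [0, 0]
1 pivot among 2 columns.
Only 1 < 2 pivot columns, so the columns are linearly dependent.

no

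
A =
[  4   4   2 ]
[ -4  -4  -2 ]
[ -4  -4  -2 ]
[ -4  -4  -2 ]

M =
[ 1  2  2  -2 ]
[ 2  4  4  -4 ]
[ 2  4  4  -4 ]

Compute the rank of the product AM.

First compute AM:
[[ 16,  32,  32, -32],
 [-16, -32, -32,  32],
 [-16, -32, -32,  32],
 [-16, -32, -32,  32]]
Now row reduce the product.
R2 ← R2 + R1: [0, 0, 0, 0]
R3 ← R3 + R1: [0, 0, 0, 0]
R4 ← R4 + R1: [0, 0, 0, 0]
1 nonzero row, so rank(AM) = 1.

1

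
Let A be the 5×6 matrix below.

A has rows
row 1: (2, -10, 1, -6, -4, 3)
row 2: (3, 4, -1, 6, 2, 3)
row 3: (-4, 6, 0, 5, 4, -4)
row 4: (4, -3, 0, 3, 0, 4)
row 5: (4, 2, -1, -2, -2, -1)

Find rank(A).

Row reduce to echelon form.
R2 ← R2 − (3/2)·R1: [0, 19, -5/2, 15, 8, -3/2]
R3 ← R3 + (2)·R1: [0, -14, 2, -7, -4, 2]
R4 ← R4 − (2)·R1: [0, 17, -2, 15, 8, -2]
R5 ← R5 − (2)·R1: [0, 22, -3, 10, 6, -7]
R3 ← R3 + (14/19)·R2: [0, 0, 3/19, 77/19, 36/19, 17/19]
R4 ← R4 − (17/19)·R2: [0, 0, 9/38, 30/19, 16/19, -25/38]
R5 ← R5 − (22/19)·R2: [0, 0, -2/19, -140/19, -62/19, -100/19]
R4 ← R4 − (3/2)·R3: [0, 0, 0, -9/2, -2, -2]
R5 ← R5 + (2/3)·R3: [0, 0, 0, -14/3, -2, -14/3]
R5 ← R5 − (28/27)·R4: [0, 0, 0, 0, 2/27, -70/27]
Echelon form has 5 nonzero rows, so rank(A) = 5.

5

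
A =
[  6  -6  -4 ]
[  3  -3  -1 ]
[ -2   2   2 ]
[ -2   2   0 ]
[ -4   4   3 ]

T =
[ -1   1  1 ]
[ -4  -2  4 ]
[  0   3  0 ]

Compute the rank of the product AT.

2

First compute AT:
[[ 18,   6, -18],
 [  9,   6,  -9],
 [ -6,   0,   6],
 [ -6,  -6,   6],
 [-12,  -3,  12]]
Now row reduce the product.
R2 ← R2 − (1/2)·R1: [0, 3, 0]
R3 ← R3 + (1/3)·R1: [0, 2, 0]
R4 ← R4 + (1/3)·R1: [0, -4, 0]
R5 ← R5 + (2/3)·R1: [0, 1, 0]
R3 ← R3 − (2/3)·R2: [0, 0, 0]
R4 ← R4 + (4/3)·R2: [0, 0, 0]
R5 ← R5 − (1/3)·R2: [0, 0, 0]
2 nonzero rows, so rank(AT) = 2.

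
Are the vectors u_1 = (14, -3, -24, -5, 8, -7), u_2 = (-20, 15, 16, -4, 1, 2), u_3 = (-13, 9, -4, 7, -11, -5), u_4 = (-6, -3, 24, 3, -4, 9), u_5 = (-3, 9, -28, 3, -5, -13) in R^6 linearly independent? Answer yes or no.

no

Form the matrix with these vectors as rows and row reduce.
R2 ← R2 + (10/7)·R1: [0, 75/7, -128/7, -78/7, 87/7, -8]
R3 ← R3 + (13/14)·R1: [0, 87/14, -184/7, 33/14, -25/7, -23/2]
R4 ← R4 + (3/7)·R1: [0, -30/7, 96/7, 6/7, -4/7, 6]
R5 ← R5 + (3/14)·R1: [0, 117/14, -232/7, 27/14, -23/7, -29/2]
R3 ← R3 − (29/50)·R2: [0, 0, -392/25, 441/50, -539/50, -343/50]
R4 ← R4 + (2/5)·R2: [0, 0, 32/5, -18/5, 22/5, 14/5]
R5 ← R5 − (39/50)·R2: [0, 0, -472/25, 531/50, -649/50, -413/50]
R4 ← R4 + (20/49)·R3: [0, 0, 0, 0, 0, 0]
R5 ← R5 − (59/49)·R3: [0, 0, 0, 0, 0, 0]
3 nonzero rows, so the 5 vectors span a space of dimension 3.
Since 3 < 5, the vectors are linearly dependent.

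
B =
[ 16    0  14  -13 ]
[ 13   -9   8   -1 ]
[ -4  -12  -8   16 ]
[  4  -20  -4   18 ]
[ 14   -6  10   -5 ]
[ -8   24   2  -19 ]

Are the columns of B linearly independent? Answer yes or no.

Row reduce B to echelon form.
R2 ← R2 − (13/16)·R1: [0, -9, -27/8, 153/16]
R3 ← R3 + (1/4)·R1: [0, -12, -9/2, 51/4]
R4 ← R4 − (1/4)·R1: [0, -20, -15/2, 85/4]
R5 ← R5 − (7/8)·R1: [0, -6, -9/4, 51/8]
R6 ← R6 + (1/2)·R1: [0, 24, 9, -51/2]
R3 ← R3 − (4/3)·R2: [0, 0, 0, 0]
R4 ← R4 − (20/9)·R2: [0, 0, 0, 0]
R5 ← R5 − (2/3)·R2: [0, 0, 0, 0]
R6 ← R6 + (8/3)·R2: [0, 0, 0, 0]
2 pivots among 4 columns.
Only 2 < 4 pivot columns, so the columns are linearly dependent.

no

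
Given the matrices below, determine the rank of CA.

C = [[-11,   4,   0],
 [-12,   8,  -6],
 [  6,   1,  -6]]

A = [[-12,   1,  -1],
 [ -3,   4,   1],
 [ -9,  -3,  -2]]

2

First compute CA:
[[120,   5,  15],
 [174,  38,  32],
 [-21,  28,   7]]
Now row reduce the product.
R2 ← R2 − (29/20)·R1: [0, 123/4, 41/4]
R3 ← R3 + (7/40)·R1: [0, 231/8, 77/8]
R3 ← R3 − (77/82)·R2: [0, 0, 0]
2 nonzero rows, so rank(CA) = 2.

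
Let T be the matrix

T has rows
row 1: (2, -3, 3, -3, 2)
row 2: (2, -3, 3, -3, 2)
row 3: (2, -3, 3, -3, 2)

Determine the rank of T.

1

Row reduce to echelon form.
R2 ← R2 − R1: [0, 0, 0, 0, 0]
R3 ← R3 − R1: [0, 0, 0, 0, 0]
Echelon form has 1 nonzero row, so rank(T) = 1.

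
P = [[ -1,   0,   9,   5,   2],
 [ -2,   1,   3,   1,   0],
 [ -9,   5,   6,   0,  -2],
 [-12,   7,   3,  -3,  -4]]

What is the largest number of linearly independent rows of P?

Row reduce to echelon form.
R2 ← R2 − (2)·R1: [0, 1, -15, -9, -4]
R3 ← R3 − (9)·R1: [0, 5, -75, -45, -20]
R4 ← R4 − (12)·R1: [0, 7, -105, -63, -28]
R3 ← R3 − (5)·R2: [0, 0, 0, 0, 0]
R4 ← R4 − (7)·R2: [0, 0, 0, 0, 0]
Echelon form has 2 nonzero rows, so rank(P) = 2.
The rank gives the maximum number of linearly independent rows: 2.

2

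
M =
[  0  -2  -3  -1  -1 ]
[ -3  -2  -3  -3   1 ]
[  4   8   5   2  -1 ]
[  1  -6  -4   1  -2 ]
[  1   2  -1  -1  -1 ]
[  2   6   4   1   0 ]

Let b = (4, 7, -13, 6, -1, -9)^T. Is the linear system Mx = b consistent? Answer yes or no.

Row reduce the augmented matrix [M | b].
Swap R1 ↔ R2
R3 ← R3 + (4/3)·R1: [0, 16/3, 1, -2, 1/3, -11/3]
R4 ← R4 + (1/3)·R1: [0, -20/3, -5, 0, -5/3, 25/3]
R5 ← R5 + (1/3)·R1: [0, 4/3, -2, -2, -2/3, 4/3]
R6 ← R6 + (2/3)·R1: [0, 14/3, 2, -1, 2/3, -13/3]
R3 ← R3 + (8/3)·R2: [0, 0, -7, -14/3, -7/3, 7]
R4 ← R4 − (10/3)·R2: [0, 0, 5, 10/3, 5/3, -5]
R5 ← R5 + (2/3)·R2: [0, 0, -4, -8/3, -4/3, 4]
R6 ← R6 + (7/3)·R2: [0, 0, -5, -10/3, -5/3, 5]
R4 ← R4 + (5/7)·R3: [0, 0, 0, 0, 0, 0]
R5 ← R5 − (4/7)·R3: [0, 0, 0, 0, 0, 0]
R6 ← R6 − (5/7)·R3: [0, 0, 0, 0, 0, 0]
The echelon form has 3 nonzero rows, and every pivot lies in the first 5 columns, so rank(M) = rank([M|b]) = 3.
The system is consistent.

yes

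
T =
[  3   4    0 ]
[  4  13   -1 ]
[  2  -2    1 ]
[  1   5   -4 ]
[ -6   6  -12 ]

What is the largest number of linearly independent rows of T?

3

Row reduce to echelon form.
R2 ← R2 − (4/3)·R1: [0, 23/3, -1]
R3 ← R3 − (2/3)·R1: [0, -14/3, 1]
R4 ← R4 − (1/3)·R1: [0, 11/3, -4]
R5 ← R5 + (2)·R1: [0, 14, -12]
R3 ← R3 + (14/23)·R2: [0, 0, 9/23]
R4 ← R4 − (11/23)·R2: [0, 0, -81/23]
R5 ← R5 − (42/23)·R2: [0, 0, -234/23]
R4 ← R4 + (9)·R3: [0, 0, 0]
R5 ← R5 + (26)·R3: [0, 0, 0]
Echelon form has 3 nonzero rows, so rank(T) = 3.
The rank gives the maximum number of linearly independent rows: 3.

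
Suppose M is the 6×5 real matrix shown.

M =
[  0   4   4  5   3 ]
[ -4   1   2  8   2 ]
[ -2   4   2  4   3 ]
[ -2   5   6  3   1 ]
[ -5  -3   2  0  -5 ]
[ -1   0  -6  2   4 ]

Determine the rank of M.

4

Row reduce to echelon form.
Swap R1 ↔ R2
R3 ← R3 − (1/2)·R1: [0, 7/2, 1, 0, 2]
R4 ← R4 − (1/2)·R1: [0, 9/2, 5, -1, 0]
R5 ← R5 − (5/4)·R1: [0, -17/4, -1/2, -10, -15/2]
R6 ← R6 − (1/4)·R1: [0, -1/4, -13/2, 0, 7/2]
R3 ← R3 − (7/8)·R2: [0, 0, -5/2, -35/8, -5/8]
R4 ← R4 − (9/8)·R2: [0, 0, 1/2, -53/8, -27/8]
R5 ← R5 + (17/16)·R2: [0, 0, 15/4, -75/16, -69/16]
R6 ← R6 + (1/16)·R2: [0, 0, -25/4, 5/16, 59/16]
R4 ← R4 + (1/5)·R3: [0, 0, 0, -15/2, -7/2]
R5 ← R5 + (3/2)·R3: [0, 0, 0, -45/4, -21/4]
R6 ← R6 − (5/2)·R3: [0, 0, 0, 45/4, 21/4]
R5 ← R5 − (3/2)·R4: [0, 0, 0, 0, 0]
R6 ← R6 + (3/2)·R4: [0, 0, 0, 0, 0]
Echelon form has 4 nonzero rows, so rank(M) = 4.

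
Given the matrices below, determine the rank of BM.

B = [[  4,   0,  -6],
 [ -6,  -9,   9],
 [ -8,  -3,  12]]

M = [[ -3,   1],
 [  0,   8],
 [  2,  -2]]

2

First compute BM:
[[-24,  16],
 [ 36, -96],
 [ 48, -56]]
Now row reduce the product.
R2 ← R2 + (3/2)·R1: [0, -72]
R3 ← R3 + (2)·R1: [0, -24]
R3 ← R3 − (1/3)·R2: [0, 0]
2 nonzero rows, so rank(BM) = 2.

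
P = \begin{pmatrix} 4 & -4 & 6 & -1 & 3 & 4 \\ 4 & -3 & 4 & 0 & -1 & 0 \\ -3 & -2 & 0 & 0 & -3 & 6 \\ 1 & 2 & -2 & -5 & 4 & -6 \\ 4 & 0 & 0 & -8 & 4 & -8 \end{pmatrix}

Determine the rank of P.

Row reduce to echelon form.
R2 ← R2 − R1: [0, 1, -2, 1, -4, -4]
R3 ← R3 + (3/4)·R1: [0, -5, 9/2, -3/4, -3/4, 9]
R4 ← R4 − (1/4)·R1: [0, 3, -7/2, -19/4, 13/4, -7]
R5 ← R5 − R1: [0, 4, -6, -7, 1, -12]
R3 ← R3 + (5)·R2: [0, 0, -11/2, 17/4, -83/4, -11]
R4 ← R4 − (3)·R2: [0, 0, 5/2, -31/4, 61/4, 5]
R5 ← R5 − (4)·R2: [0, 0, 2, -11, 17, 4]
R4 ← R4 + (5/11)·R3: [0, 0, 0, -64/11, 64/11, 0]
R5 ← R5 + (4/11)·R3: [0, 0, 0, -104/11, 104/11, 0]
R5 ← R5 − (13/8)·R4: [0, 0, 0, 0, 0, 0]
Echelon form has 4 nonzero rows, so rank(P) = 4.

4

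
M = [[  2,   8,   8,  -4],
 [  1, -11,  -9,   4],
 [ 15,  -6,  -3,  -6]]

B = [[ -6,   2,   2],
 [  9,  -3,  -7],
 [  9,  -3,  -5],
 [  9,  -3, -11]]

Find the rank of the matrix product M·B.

First compute MB:
[[ 96, -32, -48],
 [-150,  50,  80],
 [-225,  75, 153]]
Now row reduce the product.
R2 ← R2 + (25/16)·R1: [0, 0, 5]
R3 ← R3 + (75/32)·R1: [0, 0, 81/2]
R3 ← R3 − (81/10)·R2: [0, 0, 0]
2 nonzero rows, so rank(MB) = 2.

2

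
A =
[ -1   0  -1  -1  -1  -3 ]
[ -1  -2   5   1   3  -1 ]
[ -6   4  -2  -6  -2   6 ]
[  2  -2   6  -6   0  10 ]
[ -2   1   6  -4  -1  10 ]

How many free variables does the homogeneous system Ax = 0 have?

Row reduce to echelon form.
R2 ← R2 − R1: [0, -2, 6, 2, 4, 2]
R3 ← R3 − (6)·R1: [0, 4, 4, 0, 4, 24]
R4 ← R4 + (2)·R1: [0, -2, 4, -8, -2, 4]
R5 ← R5 − (2)·R1: [0, 1, 8, -2, 1, 16]
R3 ← R3 + (2)·R2: [0, 0, 16, 4, 12, 28]
R4 ← R4 − R2: [0, 0, -2, -10, -6, 2]
R5 ← R5 + (1/2)·R2: [0, 0, 11, -1, 3, 17]
R4 ← R4 + (1/8)·R3: [0, 0, 0, -19/2, -9/2, 11/2]
R5 ← R5 − (11/16)·R3: [0, 0, 0, -15/4, -21/4, -9/4]
R5 ← R5 − (15/38)·R4: [0, 0, 0, 0, -66/19, -84/19]
5 nonzero rows, so rank(A) = 5.
A has 6 columns; by rank–nullity, nullity = 6 − 5 = 1.

1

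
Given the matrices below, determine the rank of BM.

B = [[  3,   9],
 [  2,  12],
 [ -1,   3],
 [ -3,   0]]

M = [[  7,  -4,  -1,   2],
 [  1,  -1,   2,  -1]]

First compute BM:
[[ 30, -21,  15,  -3],
 [ 26, -20,  22,  -8],
 [ -4,   1,   7,  -5],
 [-21,  12,   3,  -6]]
Now row reduce the product.
R2 ← R2 − (13/15)·R1: [0, -9/5, 9, -27/5]
R3 ← R3 + (2/15)·R1: [0, -9/5, 9, -27/5]
R4 ← R4 + (7/10)·R1: [0, -27/10, 27/2, -81/10]
R3 ← R3 − R2: [0, 0, 0, 0]
R4 ← R4 − (3/2)·R2: [0, 0, 0, 0]
2 nonzero rows, so rank(BM) = 2.

2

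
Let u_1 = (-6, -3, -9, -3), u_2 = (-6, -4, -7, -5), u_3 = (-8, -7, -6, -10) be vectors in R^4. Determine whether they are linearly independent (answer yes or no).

Form the matrix with these vectors as rows and row reduce.
R2 ← R2 − R1: [0, -1, 2, -2]
R3 ← R3 − (4/3)·R1: [0, -3, 6, -6]
R3 ← R3 − (3)·R2: [0, 0, 0, 0]
2 nonzero rows, so the 3 vectors span a space of dimension 2.
Since 2 < 3, the vectors are linearly dependent.

no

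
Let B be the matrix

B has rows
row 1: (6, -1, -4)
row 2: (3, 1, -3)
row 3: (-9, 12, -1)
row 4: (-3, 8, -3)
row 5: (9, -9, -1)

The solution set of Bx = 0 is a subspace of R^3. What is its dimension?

1

Row reduce to echelon form.
R2 ← R2 − (1/2)·R1: [0, 3/2, -1]
R3 ← R3 + (3/2)·R1: [0, 21/2, -7]
R4 ← R4 + (1/2)·R1: [0, 15/2, -5]
R5 ← R5 − (3/2)·R1: [0, -15/2, 5]
R3 ← R3 − (7)·R2: [0, 0, 0]
R4 ← R4 − (5)·R2: [0, 0, 0]
R5 ← R5 + (5)·R2: [0, 0, 0]
2 nonzero rows, so rank(B) = 2.
B has 3 columns; by rank–nullity, nullity = 3 − 2 = 1.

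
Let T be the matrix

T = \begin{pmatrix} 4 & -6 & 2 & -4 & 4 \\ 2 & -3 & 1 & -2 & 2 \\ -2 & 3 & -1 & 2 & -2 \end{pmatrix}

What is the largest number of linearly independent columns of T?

1

Row reduce to echelon form.
R2 ← R2 − (1/2)·R1: [0, 0, 0, 0, 0]
R3 ← R3 + (1/2)·R1: [0, 0, 0, 0, 0]
Echelon form has 1 nonzero row, so rank(T) = 1.
The rank gives the maximum number of linearly independent columns: 1.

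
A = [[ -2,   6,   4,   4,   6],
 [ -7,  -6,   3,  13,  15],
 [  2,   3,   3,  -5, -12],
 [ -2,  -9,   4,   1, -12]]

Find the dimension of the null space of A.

2

Row reduce to echelon form.
R2 ← R2 − (7/2)·R1: [0, -27, -11, -1, -6]
R3 ← R3 + R1: [0, 9, 7, -1, -6]
R4 ← R4 − R1: [0, -15, 0, -3, -18]
R3 ← R3 + (1/3)·R2: [0, 0, 10/3, -4/3, -8]
R4 ← R4 − (5/9)·R2: [0, 0, 55/9, -22/9, -44/3]
R4 ← R4 − (11/6)·R3: [0, 0, 0, 0, 0]
3 nonzero rows, so rank(A) = 3.
A has 5 columns; by rank–nullity, nullity = 5 − 3 = 2.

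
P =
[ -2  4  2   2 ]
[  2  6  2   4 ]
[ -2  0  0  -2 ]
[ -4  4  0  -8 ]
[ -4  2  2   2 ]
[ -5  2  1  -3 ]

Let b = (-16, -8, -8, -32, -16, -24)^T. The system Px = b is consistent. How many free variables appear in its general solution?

Row reduce the augmented matrix [P | b].
R2 ← R2 + R1: [0, 10, 4, 6, -24]
R3 ← R3 − R1: [0, -4, -2, -4, 8]
R4 ← R4 − (2)·R1: [0, -4, -4, -12, 0]
R5 ← R5 − (2)·R1: [0, -6, -2, -2, 16]
R6 ← R6 − (5/2)·R1: [0, -8, -4, -8, 16]
R3 ← R3 + (2/5)·R2: [0, 0, -2/5, -8/5, -8/5]
R4 ← R4 + (2/5)·R2: [0, 0, -12/5, -48/5, -48/5]
R5 ← R5 + (3/5)·R2: [0, 0, 2/5, 8/5, 8/5]
R6 ← R6 + (4/5)·R2: [0, 0, -4/5, -16/5, -16/5]
R4 ← R4 − (6)·R3: [0, 0, 0, 0, 0]
R5 ← R5 + R3: [0, 0, 0, 0, 0]
R6 ← R6 − (2)·R3: [0, 0, 0, 0, 0]
The echelon form has 3 nonzero rows, and every pivot lies in the first 4 columns, so rank(P) = rank([P|b]) = 3.
The system is consistent.
Free variables = (unknowns) − (rank) = 4 − 3 = 1.

1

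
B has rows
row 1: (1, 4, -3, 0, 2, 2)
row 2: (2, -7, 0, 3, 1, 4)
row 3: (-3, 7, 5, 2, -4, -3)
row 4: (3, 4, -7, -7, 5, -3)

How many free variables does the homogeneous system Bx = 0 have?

2

Row reduce to echelon form.
R2 ← R2 − (2)·R1: [0, -15, 6, 3, -3, 0]
R3 ← R3 + (3)·R1: [0, 19, -4, 2, 2, 3]
R4 ← R4 − (3)·R1: [0, -8, 2, -7, -1, -9]
R3 ← R3 + (19/15)·R2: [0, 0, 18/5, 29/5, -9/5, 3]
R4 ← R4 − (8/15)·R2: [0, 0, -6/5, -43/5, 3/5, -9]
R4 ← R4 + (1/3)·R3: [0, 0, 0, -20/3, 0, -8]
4 nonzero rows, so rank(B) = 4.
B has 6 columns; by rank–nullity, nullity = 6 − 4 = 2.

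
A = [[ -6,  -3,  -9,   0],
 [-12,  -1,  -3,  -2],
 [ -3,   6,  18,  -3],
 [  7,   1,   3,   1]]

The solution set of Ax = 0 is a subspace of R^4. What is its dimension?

2

Row reduce to echelon form.
R2 ← R2 − (2)·R1: [0, 5, 15, -2]
R3 ← R3 − (1/2)·R1: [0, 15/2, 45/2, -3]
R4 ← R4 + (7/6)·R1: [0, -5/2, -15/2, 1]
R3 ← R3 − (3/2)·R2: [0, 0, 0, 0]
R4 ← R4 + (1/2)·R2: [0, 0, 0, 0]
2 nonzero rows, so rank(A) = 2.
A has 4 columns; by rank–nullity, nullity = 4 − 2 = 2.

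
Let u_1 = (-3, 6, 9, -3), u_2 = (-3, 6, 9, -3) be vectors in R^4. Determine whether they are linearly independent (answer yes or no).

Form the matrix with these vectors as rows and row reduce.
R2 ← R2 − R1: [0, 0, 0, 0]
1 nonzero row, so the 2 vectors span a space of dimension 1.
Since 1 < 2, the vectors are linearly dependent.

no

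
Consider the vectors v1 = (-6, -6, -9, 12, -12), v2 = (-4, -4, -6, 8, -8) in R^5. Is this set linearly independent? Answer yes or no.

Form the matrix with these vectors as rows and row reduce.
R2 ← R2 − (2/3)·R1: [0, 0, 0, 0, 0]
1 nonzero row, so the 2 vectors span a space of dimension 1.
Since 1 < 2, the vectors are linearly dependent.

no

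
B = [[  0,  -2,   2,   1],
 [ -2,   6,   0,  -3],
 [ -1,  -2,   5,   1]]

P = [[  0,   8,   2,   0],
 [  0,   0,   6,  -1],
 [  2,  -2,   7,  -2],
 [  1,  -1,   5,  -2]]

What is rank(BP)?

2

First compute BP:
[[  5,  -5,   7,  -4],
 [ -3, -13,  17,   0],
 [ 11, -19,  26, -10]]
Now row reduce the product.
R2 ← R2 + (3/5)·R1: [0, -16, 106/5, -12/5]
R3 ← R3 − (11/5)·R1: [0, -8, 53/5, -6/5]
R3 ← R3 − (1/2)·R2: [0, 0, 0, 0]
2 nonzero rows, so rank(BP) = 2.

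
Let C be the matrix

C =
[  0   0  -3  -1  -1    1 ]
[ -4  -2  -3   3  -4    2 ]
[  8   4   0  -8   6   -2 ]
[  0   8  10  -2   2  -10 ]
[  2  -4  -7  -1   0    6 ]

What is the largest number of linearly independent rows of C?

3

Row reduce to echelon form.
Swap R1 ↔ R2
R3 ← R3 + (2)·R1: [0, 0, -6, -2, -2, 2]
R5 ← R5 + (1/2)·R1: [0, -5, -17/2, 1/2, -2, 7]
Swap R2 ↔ R4
R5 ← R5 + (5/8)·R2: [0, 0, -9/4, -3/4, -3/4, 3/4]
R4 ← R4 − (1/2)·R3: [0, 0, 0, 0, 0, 0]
R5 ← R5 − (3/8)·R3: [0, 0, 0, 0, 0, 0]
Echelon form has 3 nonzero rows, so rank(C) = 3.
The rank gives the maximum number of linearly independent rows: 3.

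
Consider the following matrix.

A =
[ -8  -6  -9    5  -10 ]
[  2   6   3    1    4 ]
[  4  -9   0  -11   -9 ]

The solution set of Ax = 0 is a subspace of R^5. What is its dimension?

Row reduce to echelon form.
R2 ← R2 + (1/4)·R1: [0, 9/2, 3/4, 9/4, 3/2]
R3 ← R3 + (1/2)·R1: [0, -12, -9/2, -17/2, -14]
R3 ← R3 + (8/3)·R2: [0, 0, -5/2, -5/2, -10]
3 nonzero rows, so rank(A) = 3.
A has 5 columns; by rank–nullity, nullity = 5 − 3 = 2.

2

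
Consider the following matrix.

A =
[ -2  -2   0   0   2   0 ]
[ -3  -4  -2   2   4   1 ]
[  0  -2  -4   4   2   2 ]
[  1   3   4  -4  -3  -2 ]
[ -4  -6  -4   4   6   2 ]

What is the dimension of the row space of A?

Row reduce to echelon form.
R2 ← R2 − (3/2)·R1: [0, -1, -2, 2, 1, 1]
R4 ← R4 + (1/2)·R1: [0, 2, 4, -4, -2, -2]
R5 ← R5 − (2)·R1: [0, -2, -4, 4, 2, 2]
R3 ← R3 − (2)·R2: [0, 0, 0, 0, 0, 0]
R4 ← R4 + (2)·R2: [0, 0, 0, 0, 0, 0]
R5 ← R5 − (2)·R2: [0, 0, 0, 0, 0, 0]
Echelon form has 2 nonzero rows, so rank(A) = 2.
The row space has dimension equal to the rank: 2.

2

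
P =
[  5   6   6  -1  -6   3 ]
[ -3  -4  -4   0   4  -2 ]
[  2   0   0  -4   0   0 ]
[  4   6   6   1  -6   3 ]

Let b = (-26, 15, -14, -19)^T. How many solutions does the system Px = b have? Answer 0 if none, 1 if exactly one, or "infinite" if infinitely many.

Row reduce the augmented matrix [P | b].
R2 ← R2 + (3/5)·R1: [0, -2/5, -2/5, -3/5, 2/5, -1/5, -3/5]
R3 ← R3 − (2/5)·R1: [0, -12/5, -12/5, -18/5, 12/5, -6/5, -18/5]
R4 ← R4 − (4/5)·R1: [0, 6/5, 6/5, 9/5, -6/5, 3/5, 9/5]
R3 ← R3 − (6)·R2: [0, 0, 0, 0, 0, 0, 0]
R4 ← R4 + (3)·R2: [0, 0, 0, 0, 0, 0, 0]
The echelon form has 2 nonzero rows, and every pivot lies in the first 6 columns, so rank(P) = rank([P|b]) = 2.
The system is consistent.
rank = 2 < 6 unknowns, so there are infinitely many solutions.

infinite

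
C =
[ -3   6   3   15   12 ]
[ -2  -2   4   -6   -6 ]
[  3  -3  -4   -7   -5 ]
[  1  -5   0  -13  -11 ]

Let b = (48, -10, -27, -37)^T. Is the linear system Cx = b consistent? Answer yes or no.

yes

Row reduce the augmented matrix [C | b].
R2 ← R2 − (2/3)·R1: [0, -6, 2, -16, -14, -42]
R3 ← R3 + R1: [0, 3, -1, 8, 7, 21]
R4 ← R4 + (1/3)·R1: [0, -3, 1, -8, -7, -21]
R3 ← R3 + (1/2)·R2: [0, 0, 0, 0, 0, 0]
R4 ← R4 − (1/2)·R2: [0, 0, 0, 0, 0, 0]
The echelon form has 2 nonzero rows, and every pivot lies in the first 5 columns, so rank(C) = rank([C|b]) = 2.
The system is consistent.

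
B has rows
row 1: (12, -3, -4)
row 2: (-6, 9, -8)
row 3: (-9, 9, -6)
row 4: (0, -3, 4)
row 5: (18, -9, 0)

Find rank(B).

Row reduce to echelon form.
R2 ← R2 + (1/2)·R1: [0, 15/2, -10]
R3 ← R3 + (3/4)·R1: [0, 27/4, -9]
R5 ← R5 − (3/2)·R1: [0, -9/2, 6]
R3 ← R3 − (9/10)·R2: [0, 0, 0]
R4 ← R4 + (2/5)·R2: [0, 0, 0]
R5 ← R5 + (3/5)·R2: [0, 0, 0]
Echelon form has 2 nonzero rows, so rank(B) = 2.

2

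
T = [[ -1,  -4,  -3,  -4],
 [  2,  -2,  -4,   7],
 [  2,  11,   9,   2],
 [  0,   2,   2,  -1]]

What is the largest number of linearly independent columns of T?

Row reduce to echelon form.
R2 ← R2 + (2)·R1: [0, -10, -10, -1]
R3 ← R3 + (2)·R1: [0, 3, 3, -6]
R3 ← R3 + (3/10)·R2: [0, 0, 0, -63/10]
R4 ← R4 + (1/5)·R2: [0, 0, 0, -6/5]
R4 ← R4 − (4/21)·R3: [0, 0, 0, 0]
Echelon form has 3 nonzero rows, so rank(T) = 3.
The rank gives the maximum number of linearly independent columns: 3.

3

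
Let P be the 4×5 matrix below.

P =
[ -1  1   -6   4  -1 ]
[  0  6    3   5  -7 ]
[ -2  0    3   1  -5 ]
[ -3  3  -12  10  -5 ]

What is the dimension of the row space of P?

Row reduce to echelon form.
R3 ← R3 − (2)·R1: [0, -2, 15, -7, -3]
R4 ← R4 − (3)·R1: [0, 0, 6, -2, -2]
R3 ← R3 + (1/3)·R2: [0, 0, 16, -16/3, -16/3]
R4 ← R4 − (3/8)·R3: [0, 0, 0, 0, 0]
Echelon form has 3 nonzero rows, so rank(P) = 3.
The row space has dimension equal to the rank: 3.

3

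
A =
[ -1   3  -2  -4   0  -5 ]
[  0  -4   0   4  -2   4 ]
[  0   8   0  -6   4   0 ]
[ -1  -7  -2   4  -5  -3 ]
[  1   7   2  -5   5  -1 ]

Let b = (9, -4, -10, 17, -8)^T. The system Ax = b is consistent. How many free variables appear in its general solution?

3

Row reduce the augmented matrix [A | b].
R4 ← R4 − R1: [0, -10, 0, 8, -5, 2, 8]
R5 ← R5 + R1: [0, 10, 0, -9, 5, -6, 1]
R3 ← R3 + (2)·R2: [0, 0, 0, 2, 0, 8, -18]
R4 ← R4 − (5/2)·R2: [0, 0, 0, -2, 0, -8, 18]
R5 ← R5 + (5/2)·R2: [0, 0, 0, 1, 0, 4, -9]
R4 ← R4 + R3: [0, 0, 0, 0, 0, 0, 0]
R5 ← R5 − (1/2)·R3: [0, 0, 0, 0, 0, 0, 0]
The echelon form has 3 nonzero rows, and every pivot lies in the first 6 columns, so rank(A) = rank([A|b]) = 3.
The system is consistent.
Free variables = (unknowns) − (rank) = 6 − 3 = 3.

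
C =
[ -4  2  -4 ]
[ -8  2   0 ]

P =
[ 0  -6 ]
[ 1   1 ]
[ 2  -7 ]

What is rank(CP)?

First compute CP:
[[ -6,  54],
 [  2,  50]]
Now row reduce the product.
R2 ← R2 + (1/3)·R1: [0, 68]
2 nonzero rows, so rank(CP) = 2.

2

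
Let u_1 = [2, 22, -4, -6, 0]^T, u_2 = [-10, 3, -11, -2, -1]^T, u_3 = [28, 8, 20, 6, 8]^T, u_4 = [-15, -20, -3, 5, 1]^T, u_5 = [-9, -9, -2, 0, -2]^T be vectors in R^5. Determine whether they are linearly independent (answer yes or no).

no

Form the matrix with these vectors as rows and row reduce.
R2 ← R2 + (5)·R1: [0, 113, -31, -32, -1]
R3 ← R3 − (14)·R1: [0, -300, 76, 90, 8]
R4 ← R4 + (15/2)·R1: [0, 145, -33, -40, 1]
R5 ← R5 + (9/2)·R1: [0, 90, -20, -27, -2]
R3 ← R3 + (300/113)·R2: [0, 0, -712/113, 570/113, 604/113]
R4 ← R4 − (145/113)·R2: [0, 0, 766/113, 120/113, 258/113]
R5 ← R5 − (90/113)·R2: [0, 0, 530/113, -171/113, -136/113]
R4 ← R4 + (383/356)·R3: [0, 0, 0, 1155/178, 715/89]
R5 ← R5 + (265/356)·R3: [0, 0, 0, 399/178, 247/89]
R5 ← R5 − (19/55)·R4: [0, 0, 0, 0, 0]
4 nonzero rows, so the 5 vectors span a space of dimension 4.
Since 4 < 5, the vectors are linearly dependent.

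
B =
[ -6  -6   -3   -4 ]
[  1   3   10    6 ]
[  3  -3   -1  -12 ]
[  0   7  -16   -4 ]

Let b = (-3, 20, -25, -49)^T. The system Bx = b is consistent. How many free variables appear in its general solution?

Row reduce the augmented matrix [B | b].
R2 ← R2 + (1/6)·R1: [0, 2, 19/2, 16/3, 39/2]
R3 ← R3 + (1/2)·R1: [0, -6, -5/2, -14, -53/2]
R3 ← R3 + (3)·R2: [0, 0, 26, 2, 32]
R4 ← R4 − (7/2)·R2: [0, 0, -197/4, -68/3, -469/4]
R4 ← R4 + (197/104)·R3: [0, 0, 0, -2945/156, -2945/52]
The echelon form has 4 nonzero rows, and every pivot lies in the first 4 columns, so rank(B) = rank([B|b]) = 4.
The system is consistent.
Free variables = (unknowns) − (rank) = 4 − 4 = 0.

0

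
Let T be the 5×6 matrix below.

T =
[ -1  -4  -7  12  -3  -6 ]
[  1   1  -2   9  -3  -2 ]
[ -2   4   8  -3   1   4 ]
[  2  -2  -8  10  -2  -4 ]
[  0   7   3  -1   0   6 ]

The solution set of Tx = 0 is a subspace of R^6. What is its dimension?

1

Row reduce to echelon form.
R2 ← R2 + R1: [0, -3, -9, 21, -6, -8]
R3 ← R3 − (2)·R1: [0, 12, 22, -27, 7, 16]
R4 ← R4 + (2)·R1: [0, -10, -22, 34, -8, -16]
R3 ← R3 + (4)·R2: [0, 0, -14, 57, -17, -16]
R4 ← R4 − (10/3)·R2: [0, 0, 8, -36, 12, 32/3]
R5 ← R5 + (7/3)·R2: [0, 0, -18, 48, -14, -38/3]
R4 ← R4 + (4/7)·R3: [0, 0, 0, -24/7, 16/7, 32/21]
R5 ← R5 − (9/7)·R3: [0, 0, 0, -177/7, 55/7, 166/21]
R5 ← R5 − (59/8)·R4: [0, 0, 0, 0, -9, -10/3]
5 nonzero rows, so rank(T) = 5.
T has 6 columns; by rank–nullity, nullity = 6 − 5 = 1.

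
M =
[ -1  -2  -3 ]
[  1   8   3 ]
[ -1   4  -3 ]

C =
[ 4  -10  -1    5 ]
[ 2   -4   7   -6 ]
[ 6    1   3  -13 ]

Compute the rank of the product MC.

2

First compute MC:
[[-26,  15, -22,  46],
 [ 38, -39,  64, -82],
 [-14,  -9,  20,  10]]
Now row reduce the product.
R2 ← R2 + (19/13)·R1: [0, -222/13, 414/13, -192/13]
R3 ← R3 − (7/13)·R1: [0, -222/13, 414/13, -192/13]
R3 ← R3 − R2: [0, 0, 0, 0]
2 nonzero rows, so rank(MC) = 2.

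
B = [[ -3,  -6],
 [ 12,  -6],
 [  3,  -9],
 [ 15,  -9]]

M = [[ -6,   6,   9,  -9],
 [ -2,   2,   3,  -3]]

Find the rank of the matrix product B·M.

1

First compute BM:
[[ 30, -30, -45,  45],
 [-60,  60,  90, -90],
 [  0,   0,   0,   0],
 [-72,  72, 108, -108]]
Now row reduce the product.
R2 ← R2 + (2)·R1: [0, 0, 0, 0]
R4 ← R4 + (12/5)·R1: [0, 0, 0, 0]
1 nonzero row, so rank(BM) = 1.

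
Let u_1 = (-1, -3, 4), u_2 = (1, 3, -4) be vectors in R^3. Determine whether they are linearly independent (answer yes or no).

no

Form the matrix with these vectors as rows and row reduce.
R2 ← R2 + R1: [0, 0, 0]
1 nonzero row, so the 2 vectors span a space of dimension 1.
Since 1 < 2, the vectors are linearly dependent.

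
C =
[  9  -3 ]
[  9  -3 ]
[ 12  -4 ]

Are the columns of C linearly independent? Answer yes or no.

no

Row reduce C to echelon form.
R2 ← R2 − R1: [0, 0]
R3 ← R3 − (4/3)·R1: [0, 0]
1 pivot among 2 columns.
Only 1 < 2 pivot columns, so the columns are linearly dependent.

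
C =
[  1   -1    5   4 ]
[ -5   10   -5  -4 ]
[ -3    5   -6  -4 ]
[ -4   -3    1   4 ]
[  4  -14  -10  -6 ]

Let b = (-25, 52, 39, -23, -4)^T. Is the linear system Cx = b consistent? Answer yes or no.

Row reduce the augmented matrix [C | b].
R2 ← R2 + (5)·R1: [0, 5, 20, 16, -73]
R3 ← R3 + (3)·R1: [0, 2, 9, 8, -36]
R4 ← R4 + (4)·R1: [0, -7, 21, 20, -123]
R5 ← R5 − (4)·R1: [0, -10, -30, -22, 96]
R3 ← R3 − (2/5)·R2: [0, 0, 1, 8/5, -34/5]
R4 ← R4 + (7/5)·R2: [0, 0, 49, 212/5, -1126/5]
R5 ← R5 + (2)·R2: [0, 0, 10, 10, -50]
R4 ← R4 − (49)·R3: [0, 0, 0, -36, 108]
R5 ← R5 − (10)·R3: [0, 0, 0, -6, 18]
R5 ← R5 − (1/6)·R4: [0, 0, 0, 0, 0]
The echelon form has 4 nonzero rows, and every pivot lies in the first 4 columns, so rank(C) = rank([C|b]) = 4.
The system is consistent.

yes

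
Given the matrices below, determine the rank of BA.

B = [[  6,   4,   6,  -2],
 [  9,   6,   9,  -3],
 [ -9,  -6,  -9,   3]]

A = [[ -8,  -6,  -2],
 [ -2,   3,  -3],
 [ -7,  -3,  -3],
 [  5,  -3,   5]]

1

First compute BA:
[[-108, -36, -52],
 [-162, -54, -78],
 [162,  54,  78]]
Now row reduce the product.
R2 ← R2 − (3/2)·R1: [0, 0, 0]
R3 ← R3 + (3/2)·R1: [0, 0, 0]
1 nonzero row, so rank(BA) = 1.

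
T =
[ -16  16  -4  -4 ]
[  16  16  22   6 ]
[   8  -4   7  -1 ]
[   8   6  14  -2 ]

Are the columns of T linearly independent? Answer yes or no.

Row reduce T to echelon form.
R2 ← R2 + R1: [0, 32, 18, 2]
R3 ← R3 + (1/2)·R1: [0, 4, 5, -3]
R4 ← R4 + (1/2)·R1: [0, 14, 12, -4]
R3 ← R3 − (1/8)·R2: [0, 0, 11/4, -13/4]
R4 ← R4 − (7/16)·R2: [0, 0, 33/8, -39/8]
R4 ← R4 − (3/2)·R3: [0, 0, 0, 0]
3 pivots among 4 columns.
Only 3 < 4 pivot columns, so the columns are linearly dependent.

no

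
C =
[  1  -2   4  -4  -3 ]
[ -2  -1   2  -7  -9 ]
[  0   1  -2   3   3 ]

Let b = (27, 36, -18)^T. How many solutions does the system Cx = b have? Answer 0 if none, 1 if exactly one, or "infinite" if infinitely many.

Row reduce the augmented matrix [C | b].
R2 ← R2 + (2)·R1: [0, -5, 10, -15, -15, 90]
R3 ← R3 + (1/5)·R2: [0, 0, 0, 0, 0, 0]
The echelon form has 2 nonzero rows, and every pivot lies in the first 5 columns, so rank(C) = rank([C|b]) = 2.
The system is consistent.
rank = 2 < 5 unknowns, so there are infinitely many solutions.

infinite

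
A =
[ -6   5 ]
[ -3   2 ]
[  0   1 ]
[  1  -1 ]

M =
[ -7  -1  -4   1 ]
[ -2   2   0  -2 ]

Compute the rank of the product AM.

2

First compute AM:
[[ 32,  16,  24, -16],
 [ 17,   7,  12,  -7],
 [ -2,   2,   0,  -2],
 [ -5,  -3,  -4,   3]]
Now row reduce the product.
R2 ← R2 − (17/32)·R1: [0, -3/2, -3/4, 3/2]
R3 ← R3 + (1/16)·R1: [0, 3, 3/2, -3]
R4 ← R4 + (5/32)·R1: [0, -1/2, -1/4, 1/2]
R3 ← R3 + (2)·R2: [0, 0, 0, 0]
R4 ← R4 − (1/3)·R2: [0, 0, 0, 0]
2 nonzero rows, so rank(AM) = 2.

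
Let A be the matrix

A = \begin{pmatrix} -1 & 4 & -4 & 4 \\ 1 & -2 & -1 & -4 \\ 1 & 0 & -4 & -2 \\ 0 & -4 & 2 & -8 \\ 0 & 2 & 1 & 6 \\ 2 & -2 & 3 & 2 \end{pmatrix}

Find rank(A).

3

Row reduce to echelon form.
R2 ← R2 + R1: [0, 2, -5, 0]
R3 ← R3 + R1: [0, 4, -8, 2]
R6 ← R6 + (2)·R1: [0, 6, -5, 10]
R3 ← R3 − (2)·R2: [0, 0, 2, 2]
R4 ← R4 + (2)·R2: [0, 0, -8, -8]
R5 ← R5 − R2: [0, 0, 6, 6]
R6 ← R6 − (3)·R2: [0, 0, 10, 10]
R4 ← R4 + (4)·R3: [0, 0, 0, 0]
R5 ← R5 − (3)·R3: [0, 0, 0, 0]
R6 ← R6 − (5)·R3: [0, 0, 0, 0]
Echelon form has 3 nonzero rows, so rank(A) = 3.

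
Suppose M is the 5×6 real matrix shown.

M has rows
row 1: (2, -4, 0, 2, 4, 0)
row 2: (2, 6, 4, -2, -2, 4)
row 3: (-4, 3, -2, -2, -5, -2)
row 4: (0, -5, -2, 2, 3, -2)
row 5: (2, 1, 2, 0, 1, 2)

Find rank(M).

Row reduce to echelon form.
R2 ← R2 − R1: [0, 10, 4, -4, -6, 4]
R3 ← R3 + (2)·R1: [0, -5, -2, 2, 3, -2]
R5 ← R5 − R1: [0, 5, 2, -2, -3, 2]
R3 ← R3 + (1/2)·R2: [0, 0, 0, 0, 0, 0]
R4 ← R4 + (1/2)·R2: [0, 0, 0, 0, 0, 0]
R5 ← R5 − (1/2)·R2: [0, 0, 0, 0, 0, 0]
Echelon form has 2 nonzero rows, so rank(M) = 2.

2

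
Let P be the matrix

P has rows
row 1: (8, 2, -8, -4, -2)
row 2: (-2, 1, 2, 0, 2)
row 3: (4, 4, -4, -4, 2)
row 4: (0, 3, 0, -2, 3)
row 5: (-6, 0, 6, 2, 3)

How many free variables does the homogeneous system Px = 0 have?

3

Row reduce to echelon form.
R2 ← R2 + (1/4)·R1: [0, 3/2, 0, -1, 3/2]
R3 ← R3 − (1/2)·R1: [0, 3, 0, -2, 3]
R5 ← R5 + (3/4)·R1: [0, 3/2, 0, -1, 3/2]
R3 ← R3 − (2)·R2: [0, 0, 0, 0, 0]
R4 ← R4 − (2)·R2: [0, 0, 0, 0, 0]
R5 ← R5 − R2: [0, 0, 0, 0, 0]
2 nonzero rows, so rank(P) = 2.
P has 5 columns; by rank–nullity, nullity = 5 − 2 = 3.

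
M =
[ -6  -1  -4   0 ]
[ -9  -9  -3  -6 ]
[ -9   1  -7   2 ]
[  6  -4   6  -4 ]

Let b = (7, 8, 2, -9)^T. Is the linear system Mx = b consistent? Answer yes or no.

no

Row reduce the augmented matrix [M | b].
R2 ← R2 − (3/2)·R1: [0, -15/2, 3, -6, -5/2]
R3 ← R3 − (3/2)·R1: [0, 5/2, -1, 2, -17/2]
R4 ← R4 + R1: [0, -5, 2, -4, -2]
R3 ← R3 + (1/3)·R2: [0, 0, 0, 0, -28/3]
R4 ← R4 − (2/3)·R2: [0, 0, 0, 0, -1/3]
R4 ← R4 − (1/28)·R3: [0, 0, 0, 0, 0]
The echelon form has 3 nonzero rows; the last pivot sits in the augmented column, so rank(M) = 2 but rank([M|b]) = 3.
Since the ranks differ, the system is inconsistent.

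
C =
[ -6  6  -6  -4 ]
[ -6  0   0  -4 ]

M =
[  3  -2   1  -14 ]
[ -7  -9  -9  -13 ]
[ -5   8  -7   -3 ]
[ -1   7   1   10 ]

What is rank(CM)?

2

First compute CM:
[[-26, -118, -22, -16],
 [-14, -16, -10,  44]]
Now row reduce the product.
R2 ← R2 − (7/13)·R1: [0, 618/13, 24/13, 684/13]
2 nonzero rows, so rank(CM) = 2.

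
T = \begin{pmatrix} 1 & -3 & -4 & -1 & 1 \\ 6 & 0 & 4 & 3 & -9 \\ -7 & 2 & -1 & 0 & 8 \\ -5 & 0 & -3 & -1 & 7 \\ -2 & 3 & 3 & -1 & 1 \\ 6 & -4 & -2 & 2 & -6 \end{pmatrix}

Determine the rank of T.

Row reduce to echelon form.
R2 ← R2 − (6)·R1: [0, 18, 28, 9, -15]
R3 ← R3 + (7)·R1: [0, -19, -29, -7, 15]
R4 ← R4 + (5)·R1: [0, -15, -23, -6, 12]
R5 ← R5 + (2)·R1: [0, -3, -5, -3, 3]
R6 ← R6 − (6)·R1: [0, 14, 22, 8, -12]
R3 ← R3 + (19/18)·R2: [0, 0, 5/9, 5/2, -5/6]
R4 ← R4 + (5/6)·R2: [0, 0, 1/3, 3/2, -1/2]
R5 ← R5 + (1/6)·R2: [0, 0, -1/3, -3/2, 1/2]
R6 ← R6 − (7/9)·R2: [0, 0, 2/9, 1, -1/3]
R4 ← R4 − (3/5)·R3: [0, 0, 0, 0, 0]
R5 ← R5 + (3/5)·R3: [0, 0, 0, 0, 0]
R6 ← R6 − (2/5)·R3: [0, 0, 0, 0, 0]
Echelon form has 3 nonzero rows, so rank(T) = 3.

3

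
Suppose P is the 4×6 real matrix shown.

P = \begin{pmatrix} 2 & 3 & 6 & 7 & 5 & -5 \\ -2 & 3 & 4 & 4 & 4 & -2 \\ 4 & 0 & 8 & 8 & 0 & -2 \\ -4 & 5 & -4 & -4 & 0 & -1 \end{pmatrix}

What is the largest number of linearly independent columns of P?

Row reduce to echelon form.
R2 ← R2 + R1: [0, 6, 10, 11, 9, -7]
R3 ← R3 − (2)·R1: [0, -6, -4, -6, -10, 8]
R4 ← R4 + (2)·R1: [0, 11, 8, 10, 10, -11]
R3 ← R3 + R2: [0, 0, 6, 5, -1, 1]
R4 ← R4 − (11/6)·R2: [0, 0, -31/3, -61/6, -13/2, 11/6]
R4 ← R4 + (31/18)·R3: [0, 0, 0, -14/9, -74/9, 32/9]
Echelon form has 4 nonzero rows, so rank(P) = 4.
The rank gives the maximum number of linearly independent columns: 4.

4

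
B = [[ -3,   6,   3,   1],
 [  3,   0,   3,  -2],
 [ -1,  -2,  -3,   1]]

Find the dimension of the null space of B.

Row reduce to echelon form.
R2 ← R2 + R1: [0, 6, 6, -1]
R3 ← R3 − (1/3)·R1: [0, -4, -4, 2/3]
R3 ← R3 + (2/3)·R2: [0, 0, 0, 0]
2 nonzero rows, so rank(B) = 2.
B has 4 columns; by rank–nullity, nullity = 4 − 2 = 2.

2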